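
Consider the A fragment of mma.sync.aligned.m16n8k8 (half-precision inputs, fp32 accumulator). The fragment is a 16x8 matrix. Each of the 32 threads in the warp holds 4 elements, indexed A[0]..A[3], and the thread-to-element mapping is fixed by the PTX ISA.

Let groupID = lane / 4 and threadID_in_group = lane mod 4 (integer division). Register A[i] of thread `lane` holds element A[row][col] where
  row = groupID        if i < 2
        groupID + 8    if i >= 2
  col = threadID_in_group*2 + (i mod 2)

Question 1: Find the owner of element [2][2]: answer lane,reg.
r=2->g=2,rb=0  c=2->t=1,b0=0
L=2*4+1=9  i=0*2+0=0

9,0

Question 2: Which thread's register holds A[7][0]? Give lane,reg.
r=7→G=7,rhi=0  c=0→T=0,p=0
L=7*4+0=28  i=0*2+0=0

28,0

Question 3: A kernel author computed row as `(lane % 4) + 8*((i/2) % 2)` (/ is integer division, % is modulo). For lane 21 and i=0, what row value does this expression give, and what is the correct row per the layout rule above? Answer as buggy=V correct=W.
`(lane % 4) + 8*((i/2) % 2)`[21,0]=>1
L=21=>grp=21>>2=5, tig=21&3=1
[0]=>row 5+0=5  col 1·2+0=2
row: 1 vs 5

buggy=1 correct=5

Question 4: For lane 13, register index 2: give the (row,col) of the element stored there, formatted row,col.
L=13->gid=13>>2=3, tid=13&3=1
[2]->row 3+8=11  col 1·2+0=2

11,2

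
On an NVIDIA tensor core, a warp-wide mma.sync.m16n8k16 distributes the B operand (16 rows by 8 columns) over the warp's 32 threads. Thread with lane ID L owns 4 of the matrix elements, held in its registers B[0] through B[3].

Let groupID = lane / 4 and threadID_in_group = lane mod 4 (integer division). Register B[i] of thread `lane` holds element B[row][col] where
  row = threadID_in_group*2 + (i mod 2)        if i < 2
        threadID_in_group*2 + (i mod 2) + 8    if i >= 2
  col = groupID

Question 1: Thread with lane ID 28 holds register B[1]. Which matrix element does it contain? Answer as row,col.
1,7

lane 28->28/4=7, 28 mod 4=0
i=1  r:2·0+1+0->1  c:7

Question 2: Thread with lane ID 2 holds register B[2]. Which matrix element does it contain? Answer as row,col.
L=2->gid=2>>2=0, tid=2&3=2
[2]->row 2·2+0+8=12  col gid=0

12,0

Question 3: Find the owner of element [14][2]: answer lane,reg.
c: 2->gid=2  r: 14->r8=1,tid=3,i&1=0
L=2*4+3=11  i=1*2+0=2

11,2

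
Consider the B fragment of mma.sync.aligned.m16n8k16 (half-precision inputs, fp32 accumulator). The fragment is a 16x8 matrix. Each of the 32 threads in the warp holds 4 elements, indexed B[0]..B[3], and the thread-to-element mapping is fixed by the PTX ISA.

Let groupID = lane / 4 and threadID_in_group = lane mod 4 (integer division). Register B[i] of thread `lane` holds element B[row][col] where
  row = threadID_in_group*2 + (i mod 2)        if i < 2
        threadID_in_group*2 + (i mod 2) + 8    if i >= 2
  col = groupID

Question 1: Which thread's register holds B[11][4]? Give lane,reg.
c=4->g=4  r=11->rb=1,t=1,b0=1
L=4*4+1=17  i=1*2+1=3

17,3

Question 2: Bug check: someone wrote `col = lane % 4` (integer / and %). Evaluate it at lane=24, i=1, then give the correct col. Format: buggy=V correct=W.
`lane % 4`[24,1]->0
lane 24: gid=6 (24/4), tid=0 (24%4)
i=1: r=0*2+1+0=1, c=gid=6
col: 0 vs 6

buggy=0 correct=6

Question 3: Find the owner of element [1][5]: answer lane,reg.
c: 5->gid=5  r: 1->r8=0,tid=0,i&1=1
L=5*4+0=20  i=0*2+1=1

20,1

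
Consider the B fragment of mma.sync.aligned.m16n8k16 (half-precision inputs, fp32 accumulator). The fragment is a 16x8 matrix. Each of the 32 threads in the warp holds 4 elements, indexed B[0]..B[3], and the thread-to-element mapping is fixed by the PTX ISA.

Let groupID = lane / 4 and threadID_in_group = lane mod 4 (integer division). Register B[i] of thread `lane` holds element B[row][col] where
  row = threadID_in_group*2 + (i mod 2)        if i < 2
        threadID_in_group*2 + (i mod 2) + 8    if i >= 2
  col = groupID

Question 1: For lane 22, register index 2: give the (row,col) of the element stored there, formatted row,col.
lane 22: grp=5 (22/4), tig=2 (22%4)
i=2: r=2*2+0+8=12, c=grp=5

12,5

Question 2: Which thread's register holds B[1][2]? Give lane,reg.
c:2=>grp=2  r:1=>rB=0,tig=0,lo=1
L=2*4+0=8  i=0*2+1=1

8,1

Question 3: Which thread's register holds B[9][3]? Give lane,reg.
12,3

c=3->g=3  r=9->rb=1,t=0,b0=1
L=3*4+0=12  i=1*2+1=3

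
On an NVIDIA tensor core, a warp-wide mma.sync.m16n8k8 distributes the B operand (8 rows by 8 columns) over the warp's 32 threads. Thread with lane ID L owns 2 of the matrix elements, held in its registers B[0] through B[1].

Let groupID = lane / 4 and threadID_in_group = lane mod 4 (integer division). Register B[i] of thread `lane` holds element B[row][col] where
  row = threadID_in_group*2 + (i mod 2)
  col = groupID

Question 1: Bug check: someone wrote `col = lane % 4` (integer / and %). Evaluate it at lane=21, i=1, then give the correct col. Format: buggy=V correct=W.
`lane % 4`[21,1]⇒1
L=21⇒gr=21>>2=5, th=21&3=1
[1]⇒row 1·2+1=3  col gr=5
col: 1 vs 5

buggy=1 correct=5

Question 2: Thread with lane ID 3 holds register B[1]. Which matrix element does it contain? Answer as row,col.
7,0

L=3->gid=3>>2=0, tid=3&3=3
[1]->row 3·2+1=7  col gid=0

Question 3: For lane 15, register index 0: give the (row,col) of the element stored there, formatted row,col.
15: gid=3,tid=3
[0] (3*2+0,3) = (6,3)

6,3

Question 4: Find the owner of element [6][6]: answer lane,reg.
c=6⇒gr=6  r=6⇒th=3,odd=0
L=6*4+3=27  i=0=0

27,0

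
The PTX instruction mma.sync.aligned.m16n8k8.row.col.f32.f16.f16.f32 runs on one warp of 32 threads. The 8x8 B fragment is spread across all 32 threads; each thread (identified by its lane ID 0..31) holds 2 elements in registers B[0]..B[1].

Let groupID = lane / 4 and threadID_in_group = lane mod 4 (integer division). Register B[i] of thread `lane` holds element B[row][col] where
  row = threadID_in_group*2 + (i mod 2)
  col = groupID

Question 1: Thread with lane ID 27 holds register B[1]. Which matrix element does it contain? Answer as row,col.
7,6

lane 27: G=6 (27/4), T=3 (27%4)
i=1: r=3*2+1=7, c=G=6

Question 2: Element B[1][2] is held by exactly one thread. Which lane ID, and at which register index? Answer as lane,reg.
c:2=>grp=2  r:1=>tig=0,lo=1
L=2*4+0=8  i=1=1

8,1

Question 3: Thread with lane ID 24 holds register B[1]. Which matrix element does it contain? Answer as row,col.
lane 24→24/4=6, 24 mod 4=0
i=1  r:2·0+1→1  c:6

1,6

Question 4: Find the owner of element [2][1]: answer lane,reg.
c=1→G=1  r=2→T=1,p=0
L=1*4+1=5  i=0=0

5,0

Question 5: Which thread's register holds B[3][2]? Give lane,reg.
9,1

c=2->g=2  r=3->t=1,b0=1
L=2*4+1=9  i=1=1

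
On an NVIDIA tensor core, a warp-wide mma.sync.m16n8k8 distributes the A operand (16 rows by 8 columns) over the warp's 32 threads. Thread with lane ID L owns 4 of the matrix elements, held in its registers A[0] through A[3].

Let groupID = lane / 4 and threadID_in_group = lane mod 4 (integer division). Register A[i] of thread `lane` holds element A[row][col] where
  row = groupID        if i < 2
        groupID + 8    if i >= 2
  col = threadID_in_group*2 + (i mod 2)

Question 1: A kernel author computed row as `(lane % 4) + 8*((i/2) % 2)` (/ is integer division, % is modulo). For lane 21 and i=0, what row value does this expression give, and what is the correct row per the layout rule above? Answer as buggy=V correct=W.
buggy=1 correct=5

`(lane % 4) + 8*((i/2) % 2)`[21,0]⇒1
lane 21⇒21/4=5, 21 mod 4=1
i=0  r:5+0⇒5  c:2·1+0⇒2
row: 1 vs 5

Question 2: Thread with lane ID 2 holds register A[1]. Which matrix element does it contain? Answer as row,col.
L=2=>grp=2>>2=0, tig=2&3=2
[1]=>row 0+0=0  col 2·2+1=5

0,5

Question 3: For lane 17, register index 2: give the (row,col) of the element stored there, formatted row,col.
12,2

L=17⇒gr=17>>2=4, th=17&3=1
[2]⇒row 4+8=12  col 1·2+0=2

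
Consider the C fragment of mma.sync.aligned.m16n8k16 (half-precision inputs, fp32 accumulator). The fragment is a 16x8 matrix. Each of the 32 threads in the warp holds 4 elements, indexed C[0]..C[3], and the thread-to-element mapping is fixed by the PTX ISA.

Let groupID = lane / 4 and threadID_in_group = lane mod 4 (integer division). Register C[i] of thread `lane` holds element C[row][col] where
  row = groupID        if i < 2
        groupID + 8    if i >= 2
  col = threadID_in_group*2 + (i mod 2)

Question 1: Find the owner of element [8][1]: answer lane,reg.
r=8->g=0,rb=1  c=1->t=0,b0=1
L=0*4+0=0  i=1*2+1=3

0,3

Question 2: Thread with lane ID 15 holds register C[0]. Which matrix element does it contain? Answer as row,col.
3,6

L=15→G=15>>2=3, T=15&3=3
[0]→row 3+0=3  col 3·2+0=6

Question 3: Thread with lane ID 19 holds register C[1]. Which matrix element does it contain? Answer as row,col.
lane 19→19/4=4, 19 mod 4=3
i=1  r:4+0→4  c:2·3+1→7

4,7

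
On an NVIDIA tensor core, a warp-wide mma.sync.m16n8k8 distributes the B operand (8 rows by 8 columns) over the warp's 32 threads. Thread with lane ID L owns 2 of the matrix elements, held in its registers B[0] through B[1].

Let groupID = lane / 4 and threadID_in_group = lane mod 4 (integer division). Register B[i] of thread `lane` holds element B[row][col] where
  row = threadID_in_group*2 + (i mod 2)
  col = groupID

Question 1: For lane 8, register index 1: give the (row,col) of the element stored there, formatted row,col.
8: gr=2,th=0
[1] (0*2+1,2) = (1,2)

1,2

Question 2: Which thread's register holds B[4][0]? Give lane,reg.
c=0→G=0  r=4→T=2,p=0
L=0*4+2=2  i=0=0

2,0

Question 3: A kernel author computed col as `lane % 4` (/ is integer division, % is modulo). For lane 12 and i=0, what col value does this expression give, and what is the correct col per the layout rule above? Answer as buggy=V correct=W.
buggy=0 correct=3

`lane % 4`[12,0]=>0
12: grp=3,tig=0
[0] (0*2+0,3) = (0,3)
col: 0 vs 3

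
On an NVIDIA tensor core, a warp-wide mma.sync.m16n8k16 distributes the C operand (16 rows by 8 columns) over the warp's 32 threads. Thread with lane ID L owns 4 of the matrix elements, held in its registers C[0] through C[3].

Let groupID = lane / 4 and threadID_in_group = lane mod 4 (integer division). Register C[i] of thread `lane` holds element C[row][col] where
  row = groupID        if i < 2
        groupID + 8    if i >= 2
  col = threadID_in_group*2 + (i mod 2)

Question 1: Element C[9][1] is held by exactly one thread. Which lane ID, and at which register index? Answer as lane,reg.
r=9→G=1,rhi=1  c=1→T=0,p=1
L=1*4+0=4  i=1*2+1=3

4,3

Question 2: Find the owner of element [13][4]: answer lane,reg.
r: 13->gid=5,r8=1  c: 4->tid=2,i&1=0
L=5*4+2=22  i=1*2+0=2

22,2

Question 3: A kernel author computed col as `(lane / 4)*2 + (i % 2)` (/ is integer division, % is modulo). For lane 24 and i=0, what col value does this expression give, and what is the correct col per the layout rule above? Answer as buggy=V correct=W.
`(lane / 4)*2 + (i % 2)`[24,0]->12
L=24->gid=24>>2=6, tid=24&3=0
[0]->row 6+0=6  col 0·2+0=0
col: 12 vs 0

buggy=12 correct=0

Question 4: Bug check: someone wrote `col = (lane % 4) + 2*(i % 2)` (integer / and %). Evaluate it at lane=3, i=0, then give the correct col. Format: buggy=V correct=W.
`(lane % 4) + 2*(i % 2)`[3,0]->3
lane 3: g=0 (3/4), t=3 (3%4)
i=0: r=0+0=0, c=3*2+0=6
col: 3 vs 6

buggy=3 correct=6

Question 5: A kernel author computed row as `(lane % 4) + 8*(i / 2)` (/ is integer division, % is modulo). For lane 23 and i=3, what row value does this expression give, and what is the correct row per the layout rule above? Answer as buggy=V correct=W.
`(lane % 4) + 8*(i / 2)`[23,3]->11
23: g=5,t=3
[3] (5+8,3*2+1) = (13,7)
row: 11 vs 13

buggy=11 correct=13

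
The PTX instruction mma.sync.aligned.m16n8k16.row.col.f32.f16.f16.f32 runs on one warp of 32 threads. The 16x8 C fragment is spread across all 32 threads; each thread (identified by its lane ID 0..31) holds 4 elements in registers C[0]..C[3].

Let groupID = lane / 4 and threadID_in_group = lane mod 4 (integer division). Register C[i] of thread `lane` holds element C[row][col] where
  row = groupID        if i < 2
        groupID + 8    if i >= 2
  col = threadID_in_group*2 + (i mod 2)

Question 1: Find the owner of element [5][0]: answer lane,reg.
r=5⇒gr=5,Rb=0  c=0⇒th=0,odd=0
L=5*4+0=20  i=0*2+0=0

20,0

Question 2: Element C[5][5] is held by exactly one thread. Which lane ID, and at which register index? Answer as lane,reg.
22,1

r=5→G=5,rhi=0  c=5→T=2,p=1
L=5*4+2=22  i=0*2+1=1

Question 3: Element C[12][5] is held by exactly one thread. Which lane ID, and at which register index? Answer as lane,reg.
18,3

r=12→G=4,rhi=1  c=5→T=2,p=1
L=4*4+2=18  i=1*2+1=3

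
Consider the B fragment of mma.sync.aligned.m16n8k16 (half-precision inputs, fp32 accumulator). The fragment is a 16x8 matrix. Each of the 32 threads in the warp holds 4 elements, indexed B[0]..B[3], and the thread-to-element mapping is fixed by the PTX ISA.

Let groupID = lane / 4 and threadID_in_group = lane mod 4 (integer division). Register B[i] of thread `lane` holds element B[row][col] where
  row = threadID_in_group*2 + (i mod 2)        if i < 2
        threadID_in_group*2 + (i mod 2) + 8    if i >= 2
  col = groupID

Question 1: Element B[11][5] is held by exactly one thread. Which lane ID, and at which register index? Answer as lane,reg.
c: 5->gid=5  r: 11->r8=1,tid=1,i&1=1
L=5*4+1=21  i=1*2+1=3

21,3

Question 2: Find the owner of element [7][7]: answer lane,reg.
c=7⇒gr=7  r=7⇒Rb=0,th=3,odd=1
L=7*4+3=31  i=0*2+1=1

31,1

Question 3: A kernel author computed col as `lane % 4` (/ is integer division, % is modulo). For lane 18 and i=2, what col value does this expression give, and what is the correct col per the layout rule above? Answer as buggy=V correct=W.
`lane % 4`[18,2]->2
lane 18: g=4 (18/4), t=2 (18%4)
i=2: r=2*2+0+8=12, c=g=4
col: 2 vs 4

buggy=2 correct=4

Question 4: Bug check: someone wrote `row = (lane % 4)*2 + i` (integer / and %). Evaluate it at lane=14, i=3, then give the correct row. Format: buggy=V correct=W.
`(lane % 4)*2 + i`[14,3]->7
lane 14: gid=3 (14/4), tid=2 (14%4)
i=3: r=2*2+1+8=13, c=gid=3
row: 7 vs 13

buggy=7 correct=13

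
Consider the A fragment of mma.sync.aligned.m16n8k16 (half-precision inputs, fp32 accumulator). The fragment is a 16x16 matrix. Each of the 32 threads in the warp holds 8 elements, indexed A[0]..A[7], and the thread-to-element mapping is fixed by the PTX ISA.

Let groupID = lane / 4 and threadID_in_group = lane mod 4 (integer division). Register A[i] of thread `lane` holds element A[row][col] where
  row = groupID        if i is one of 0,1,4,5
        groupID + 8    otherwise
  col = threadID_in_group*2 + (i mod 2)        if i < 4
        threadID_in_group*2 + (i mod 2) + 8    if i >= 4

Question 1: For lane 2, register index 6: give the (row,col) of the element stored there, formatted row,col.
lane 2->2/4=0, 2 mod 4=2
i=6  r:0+8->8  c:2·2+0+8->12

8,12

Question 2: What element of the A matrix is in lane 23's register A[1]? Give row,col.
lane 23: g=5 (23/4), t=3 (23%4)
i=1: r=5+0=5, c=3*2+1+0=7

5,7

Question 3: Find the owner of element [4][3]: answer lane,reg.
r=4->g=4,rb=0  c=3->cb=0,t=1,b0=1
L=4*4+1=17  i=0*4+0*2+1=1

17,1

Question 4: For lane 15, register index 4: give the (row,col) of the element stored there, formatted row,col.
3,14

lane 15⇒15/4=3, 15 mod 4=3
i=4  r:3+0⇒3  c:2·3+0+8⇒14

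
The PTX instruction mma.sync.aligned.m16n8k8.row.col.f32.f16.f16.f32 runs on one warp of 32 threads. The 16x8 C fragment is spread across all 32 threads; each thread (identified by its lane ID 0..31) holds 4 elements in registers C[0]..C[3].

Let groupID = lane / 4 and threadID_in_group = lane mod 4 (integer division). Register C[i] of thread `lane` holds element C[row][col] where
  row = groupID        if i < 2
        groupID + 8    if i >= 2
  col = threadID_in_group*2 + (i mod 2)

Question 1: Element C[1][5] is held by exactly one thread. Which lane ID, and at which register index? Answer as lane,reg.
r: 1->gid=1,r8=0  c: 5->tid=2,i&1=1
L=1*4+2=6  i=0*2+1=1

6,1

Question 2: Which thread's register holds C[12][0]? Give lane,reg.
16,2

r=12->g=4,rb=1  c=0->t=0,b0=0
L=4*4+0=16  i=1*2+0=2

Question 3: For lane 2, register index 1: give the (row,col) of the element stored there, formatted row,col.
0,5

lane 2: gr=0 (2/4), th=2 (2%4)
i=1: r=0+0=0, c=2*2+1=5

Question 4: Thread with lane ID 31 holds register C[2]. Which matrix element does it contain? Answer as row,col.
L=31=>grp=31>>2=7, tig=31&3=3
[2]=>row 7+8=15  col 3·2+0=6

15,6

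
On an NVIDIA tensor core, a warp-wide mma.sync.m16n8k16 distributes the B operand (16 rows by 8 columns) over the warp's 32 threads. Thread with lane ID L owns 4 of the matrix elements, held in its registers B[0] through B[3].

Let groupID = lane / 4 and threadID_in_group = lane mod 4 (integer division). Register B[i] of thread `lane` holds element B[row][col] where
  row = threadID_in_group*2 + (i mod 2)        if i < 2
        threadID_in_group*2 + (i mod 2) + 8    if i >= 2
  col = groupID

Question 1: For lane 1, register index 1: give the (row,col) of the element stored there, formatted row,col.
3,0

1: G=0,T=1
[1] (1*2+1+0,0) = (3,0)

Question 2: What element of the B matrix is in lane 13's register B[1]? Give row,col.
lane 13: G=3 (13/4), T=1 (13%4)
i=1: r=1*2+1+0=3, c=G=3

3,3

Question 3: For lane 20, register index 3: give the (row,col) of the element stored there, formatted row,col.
9,5

20: gr=5,th=0
[3] (0*2+1+8,5) = (9,5)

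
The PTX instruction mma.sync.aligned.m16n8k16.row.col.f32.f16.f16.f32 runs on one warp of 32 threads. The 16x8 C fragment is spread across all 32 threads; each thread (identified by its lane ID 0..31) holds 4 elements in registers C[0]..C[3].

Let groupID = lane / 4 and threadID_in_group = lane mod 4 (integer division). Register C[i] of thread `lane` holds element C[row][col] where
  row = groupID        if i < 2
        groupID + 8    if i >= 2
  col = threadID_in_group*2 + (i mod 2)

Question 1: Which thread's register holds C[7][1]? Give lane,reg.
r=7->g=7,rb=0  c=1->t=0,b0=1
L=7*4+0=28  i=0*2+1=1

28,1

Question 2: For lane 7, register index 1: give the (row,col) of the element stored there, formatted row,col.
1,7

lane 7: grp=1 (7/4), tig=3 (7%4)
i=1: r=1+0=1, c=3*2+1=7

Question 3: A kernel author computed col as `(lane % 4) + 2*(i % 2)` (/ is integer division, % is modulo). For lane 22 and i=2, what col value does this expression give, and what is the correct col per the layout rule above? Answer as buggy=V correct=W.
buggy=2 correct=4

`(lane % 4) + 2*(i % 2)`[22,2]⇒2
22: gr=5,th=2
[2] (5+8,2*2+0) = (13,4)
col: 2 vs 4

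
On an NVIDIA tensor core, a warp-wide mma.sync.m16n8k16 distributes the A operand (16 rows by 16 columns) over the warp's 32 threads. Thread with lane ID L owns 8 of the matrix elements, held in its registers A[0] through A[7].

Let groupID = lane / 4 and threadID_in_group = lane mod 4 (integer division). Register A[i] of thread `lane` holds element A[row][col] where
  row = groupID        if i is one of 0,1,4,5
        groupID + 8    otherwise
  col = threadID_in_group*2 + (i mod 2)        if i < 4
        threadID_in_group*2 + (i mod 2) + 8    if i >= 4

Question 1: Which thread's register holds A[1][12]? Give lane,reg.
6,4

r=1→G=1,rhi=0  c=12→chi=1,T=2,p=0
L=1*4+2=6  i=1*4+0*2+0=4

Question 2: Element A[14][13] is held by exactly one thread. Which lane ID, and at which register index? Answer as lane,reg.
r=14⇒gr=6,Rb=1  c=13⇒Cb=1,th=2,odd=1
L=6*4+2=26  i=1*4+1*2+1=7

26,7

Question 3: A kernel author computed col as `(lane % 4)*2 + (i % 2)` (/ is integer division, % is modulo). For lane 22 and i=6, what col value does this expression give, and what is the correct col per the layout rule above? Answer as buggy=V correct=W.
buggy=4 correct=12

`(lane % 4)*2 + (i % 2)`[22,6]->4
lane 22: g=5 (22/4), t=2 (22%4)
i=6: r=5+8=13, c=2*2+0+8=12
col: 4 vs 12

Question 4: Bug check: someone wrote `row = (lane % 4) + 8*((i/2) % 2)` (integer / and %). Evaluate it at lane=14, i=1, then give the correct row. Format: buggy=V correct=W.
`(lane % 4) + 8*((i/2) % 2)`[14,1]=>2
14: grp=3,tig=2
[1] (3+0,2*2+1+0) = (3,5)
row: 2 vs 3

buggy=2 correct=3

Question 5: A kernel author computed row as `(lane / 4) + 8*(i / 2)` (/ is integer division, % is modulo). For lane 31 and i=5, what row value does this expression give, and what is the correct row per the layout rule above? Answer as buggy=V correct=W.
`(lane / 4) + 8*(i / 2)`[31,5]→23
lane 31→31/4=7, 31 mod 4=3
i=5  r:7+0→7  c:2·3+1+8→15
row: 23 vs 7

buggy=23 correct=7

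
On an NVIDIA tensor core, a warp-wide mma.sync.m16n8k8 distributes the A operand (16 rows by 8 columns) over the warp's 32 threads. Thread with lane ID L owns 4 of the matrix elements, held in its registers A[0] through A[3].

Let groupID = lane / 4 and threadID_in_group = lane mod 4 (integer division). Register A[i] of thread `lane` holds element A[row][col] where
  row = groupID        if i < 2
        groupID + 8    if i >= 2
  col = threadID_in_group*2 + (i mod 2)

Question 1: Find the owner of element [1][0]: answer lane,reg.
4,0

r:1=>grp=1,rB=0  c:0=>tig=0,lo=0
L=1*4+0=4  i=0*2+0=0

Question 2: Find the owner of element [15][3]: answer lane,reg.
r=15->g=7,rb=1  c=3->t=1,b0=1
L=7*4+1=29  i=1*2+1=3

29,3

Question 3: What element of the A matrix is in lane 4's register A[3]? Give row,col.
9,1

4: gr=1,th=0
[3] (1+8,0*2+1) = (9,1)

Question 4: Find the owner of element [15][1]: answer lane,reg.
r:15=>grp=7,rB=1  c:1=>tig=0,lo=1
L=7*4+0=28  i=1*2+1=3

28,3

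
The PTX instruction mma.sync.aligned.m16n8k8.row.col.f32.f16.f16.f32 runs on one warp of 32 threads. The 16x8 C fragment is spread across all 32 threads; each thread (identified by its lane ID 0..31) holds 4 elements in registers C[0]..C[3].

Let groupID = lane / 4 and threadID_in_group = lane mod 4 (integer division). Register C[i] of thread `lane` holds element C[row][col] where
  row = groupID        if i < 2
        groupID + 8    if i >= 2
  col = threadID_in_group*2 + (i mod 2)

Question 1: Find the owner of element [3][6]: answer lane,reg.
r:3=>grp=3,rB=0  c:6=>tig=3,lo=0
L=3*4+3=15  i=0*2+0=0

15,0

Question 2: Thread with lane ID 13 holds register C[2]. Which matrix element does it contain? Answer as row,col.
L=13→G=13>>2=3, T=13&3=1
[2]→row 3+8=11  col 1·2+0=2

11,2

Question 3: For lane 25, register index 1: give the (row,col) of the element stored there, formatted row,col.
6,3

lane 25→25/4=6, 25 mod 4=1
i=1  r:6+0→6  c:2·1+1→3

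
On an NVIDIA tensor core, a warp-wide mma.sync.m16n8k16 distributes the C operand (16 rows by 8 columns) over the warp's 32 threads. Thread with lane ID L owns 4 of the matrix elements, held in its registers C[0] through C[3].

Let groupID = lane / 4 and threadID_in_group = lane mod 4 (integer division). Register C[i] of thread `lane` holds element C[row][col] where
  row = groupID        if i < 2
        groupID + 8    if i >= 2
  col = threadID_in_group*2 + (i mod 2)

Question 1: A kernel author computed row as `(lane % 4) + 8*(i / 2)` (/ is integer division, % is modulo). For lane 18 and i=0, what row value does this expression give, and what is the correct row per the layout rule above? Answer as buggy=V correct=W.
buggy=2 correct=4

`(lane % 4) + 8*(i / 2)`[18,0]->2
L=18->gid=18>>2=4, tid=18&3=2
[0]->row 4+0=4  col 2·2+0=4
row: 2 vs 4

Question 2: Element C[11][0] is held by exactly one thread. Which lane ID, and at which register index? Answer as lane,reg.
r=11->g=3,rb=1  c=0->t=0,b0=0
L=3*4+0=12  i=1*2+0=2

12,2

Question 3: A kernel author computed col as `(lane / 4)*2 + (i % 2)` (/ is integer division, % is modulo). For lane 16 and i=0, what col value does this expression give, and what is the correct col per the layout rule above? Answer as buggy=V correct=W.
`(lane / 4)*2 + (i % 2)`[16,0]->8
lane 16: g=4 (16/4), t=0 (16%4)
i=0: r=4+0=4, c=0*2+0=0
col: 8 vs 0

buggy=8 correct=0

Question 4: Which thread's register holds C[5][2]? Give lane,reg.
r=5->g=5,rb=0  c=2->t=1,b0=0
L=5*4+1=21  i=0*2+0=0

21,0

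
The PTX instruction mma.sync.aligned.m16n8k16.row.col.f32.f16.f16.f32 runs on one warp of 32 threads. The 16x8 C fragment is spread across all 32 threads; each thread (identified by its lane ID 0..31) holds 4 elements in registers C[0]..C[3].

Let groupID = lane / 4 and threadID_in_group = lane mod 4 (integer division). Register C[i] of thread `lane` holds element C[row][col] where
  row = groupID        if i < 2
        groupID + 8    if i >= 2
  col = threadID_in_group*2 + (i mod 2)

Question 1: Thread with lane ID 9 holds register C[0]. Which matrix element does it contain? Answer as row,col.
2,2

lane 9: g=2 (9/4), t=1 (9%4)
i=0: r=2+0=2, c=1*2+0=2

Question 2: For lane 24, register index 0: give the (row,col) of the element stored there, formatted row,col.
6,0

24: gid=6,tid=0
[0] (6+0,0*2+0) = (6,0)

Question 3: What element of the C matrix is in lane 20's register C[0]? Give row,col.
lane 20: G=5 (20/4), T=0 (20%4)
i=0: r=5+0=5, c=0*2+0=0

5,0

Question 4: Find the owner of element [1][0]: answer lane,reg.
4,0

r=1→G=1,rhi=0  c=0→T=0,p=0
L=1*4+0=4  i=0*2+0=0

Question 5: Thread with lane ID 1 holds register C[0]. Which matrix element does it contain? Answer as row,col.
0,2

1: gid=0,tid=1
[0] (0+0,1*2+0) = (0,2)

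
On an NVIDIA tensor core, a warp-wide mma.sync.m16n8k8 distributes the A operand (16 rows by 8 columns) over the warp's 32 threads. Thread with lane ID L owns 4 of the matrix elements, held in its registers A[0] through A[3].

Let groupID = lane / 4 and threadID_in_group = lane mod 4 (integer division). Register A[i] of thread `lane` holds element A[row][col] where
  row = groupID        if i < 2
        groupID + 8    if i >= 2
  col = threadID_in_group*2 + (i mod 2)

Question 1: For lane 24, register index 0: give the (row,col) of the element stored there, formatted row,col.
lane 24⇒24/4=6, 24 mod 4=0
i=0  r:6+0⇒6  c:2·0+0⇒0

6,0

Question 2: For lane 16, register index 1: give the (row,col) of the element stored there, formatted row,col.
lane 16: grp=4 (16/4), tig=0 (16%4)
i=1: r=4+0=4, c=0*2+1=1

4,1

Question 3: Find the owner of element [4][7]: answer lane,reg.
19,1

r:4=>grp=4,rB=0  c:7=>tig=3,lo=1
L=4*4+3=19  i=0*2+1=1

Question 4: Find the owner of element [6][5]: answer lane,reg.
26,1

r: 6->gid=6,r8=0  c: 5->tid=2,i&1=1
L=6*4+2=26  i=0*2+1=1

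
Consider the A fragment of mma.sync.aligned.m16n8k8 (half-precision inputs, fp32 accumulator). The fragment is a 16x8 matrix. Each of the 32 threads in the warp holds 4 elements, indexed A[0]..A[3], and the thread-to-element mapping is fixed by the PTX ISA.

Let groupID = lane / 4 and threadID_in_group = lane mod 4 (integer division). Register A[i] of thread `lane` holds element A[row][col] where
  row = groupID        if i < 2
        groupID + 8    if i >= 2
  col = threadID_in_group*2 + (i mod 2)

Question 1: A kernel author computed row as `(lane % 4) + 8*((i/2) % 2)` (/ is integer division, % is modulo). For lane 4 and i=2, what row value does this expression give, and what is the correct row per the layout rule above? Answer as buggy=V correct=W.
`(lane % 4) + 8*((i/2) % 2)`[4,2]⇒8
L=4⇒gr=4>>2=1, th=4&3=0
[2]⇒row 1+8=9  col 0·2+0=0
row: 8 vs 9

buggy=8 correct=9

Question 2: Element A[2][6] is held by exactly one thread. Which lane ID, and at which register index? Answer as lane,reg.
11,0

r=2⇒gr=2,Rb=0  c=6⇒th=3,odd=0
L=2*4+3=11  i=0*2+0=0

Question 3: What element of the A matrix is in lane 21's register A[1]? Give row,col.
21: g=5,t=1
[1] (5+0,1*2+1) = (5,3)

5,3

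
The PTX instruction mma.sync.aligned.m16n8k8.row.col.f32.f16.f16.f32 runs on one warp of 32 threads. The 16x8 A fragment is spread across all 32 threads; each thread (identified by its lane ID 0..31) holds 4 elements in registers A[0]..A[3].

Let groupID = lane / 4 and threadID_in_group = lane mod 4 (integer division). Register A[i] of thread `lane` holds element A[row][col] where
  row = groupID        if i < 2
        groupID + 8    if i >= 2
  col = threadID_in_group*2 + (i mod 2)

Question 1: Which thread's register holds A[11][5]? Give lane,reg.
r=11⇒gr=3,Rb=1  c=5⇒th=2,odd=1
L=3*4+2=14  i=1*2+1=3

14,3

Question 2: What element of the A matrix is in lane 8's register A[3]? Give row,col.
L=8->g=8>>2=2, t=8&3=0
[3]->row 2+8=10  col 0·2+1=1

10,1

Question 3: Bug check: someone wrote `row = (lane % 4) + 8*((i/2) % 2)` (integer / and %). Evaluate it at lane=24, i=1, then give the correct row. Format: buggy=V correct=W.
buggy=0 correct=6

`(lane % 4) + 8*((i/2) % 2)`[24,1]->0
L=24->gid=24>>2=6, tid=24&3=0
[1]->row 6+0=6  col 0·2+1=1
row: 0 vs 6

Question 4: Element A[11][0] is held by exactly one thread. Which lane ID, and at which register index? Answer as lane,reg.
12,2

r=11→G=3,rhi=1  c=0→T=0,p=0
L=3*4+0=12  i=1*2+0=2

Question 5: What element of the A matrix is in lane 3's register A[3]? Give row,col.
8,7

lane 3=>3/4=0, 3 mod 4=3
i=3  r:0+8=>8  c:2·3+1=>7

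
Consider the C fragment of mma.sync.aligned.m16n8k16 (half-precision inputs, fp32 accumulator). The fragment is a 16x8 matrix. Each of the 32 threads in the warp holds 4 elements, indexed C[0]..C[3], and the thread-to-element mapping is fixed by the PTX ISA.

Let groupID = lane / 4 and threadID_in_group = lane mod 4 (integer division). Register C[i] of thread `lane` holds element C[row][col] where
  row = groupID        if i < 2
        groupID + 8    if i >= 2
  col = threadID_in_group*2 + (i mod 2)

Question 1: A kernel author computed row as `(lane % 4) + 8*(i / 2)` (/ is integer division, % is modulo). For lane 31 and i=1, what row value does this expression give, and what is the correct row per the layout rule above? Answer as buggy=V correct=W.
buggy=3 correct=7

`(lane % 4) + 8*(i / 2)`[31,1]→3
lane 31: G=7 (31/4), T=3 (31%4)
i=1: r=7+0=7, c=3*2+1=7
row: 3 vs 7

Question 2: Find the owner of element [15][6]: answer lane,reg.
31,2

r: 15->gid=7,r8=1  c: 6->tid=3,i&1=0
L=7*4+3=31  i=1*2+0=2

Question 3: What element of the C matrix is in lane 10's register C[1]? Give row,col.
10: G=2,T=2
[1] (2+0,2*2+1) = (2,5)

2,5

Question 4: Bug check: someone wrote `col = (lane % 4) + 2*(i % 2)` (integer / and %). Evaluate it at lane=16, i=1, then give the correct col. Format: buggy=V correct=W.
`(lane % 4) + 2*(i % 2)`[16,1]⇒2
L=16⇒gr=16>>2=4, th=16&3=0
[1]⇒row 4+0=4  col 0·2+1=1
col: 2 vs 1

buggy=2 correct=1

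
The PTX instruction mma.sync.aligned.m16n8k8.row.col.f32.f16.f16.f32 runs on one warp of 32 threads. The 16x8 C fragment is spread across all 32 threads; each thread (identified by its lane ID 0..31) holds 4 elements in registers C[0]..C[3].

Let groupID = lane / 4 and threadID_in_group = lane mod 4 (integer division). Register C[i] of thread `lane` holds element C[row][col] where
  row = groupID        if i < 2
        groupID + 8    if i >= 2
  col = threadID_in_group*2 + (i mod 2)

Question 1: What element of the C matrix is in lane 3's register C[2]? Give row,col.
8,6

L=3->g=3>>2=0, t=3&3=3
[2]->row 0+8=8  col 3·2+0=6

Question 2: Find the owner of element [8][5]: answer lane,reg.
r=8→G=0,rhi=1  c=5→T=2,p=1
L=0*4+2=2  i=1*2+1=3

2,3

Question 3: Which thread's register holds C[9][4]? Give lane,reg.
6,2

r:9=>grp=1,rB=1  c:4=>tig=2,lo=0
L=1*4+2=6  i=1*2+0=2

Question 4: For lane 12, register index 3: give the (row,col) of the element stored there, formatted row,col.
lane 12: gid=3 (12/4), tid=0 (12%4)
i=3: r=3+8=11, c=0*2+1=1

11,1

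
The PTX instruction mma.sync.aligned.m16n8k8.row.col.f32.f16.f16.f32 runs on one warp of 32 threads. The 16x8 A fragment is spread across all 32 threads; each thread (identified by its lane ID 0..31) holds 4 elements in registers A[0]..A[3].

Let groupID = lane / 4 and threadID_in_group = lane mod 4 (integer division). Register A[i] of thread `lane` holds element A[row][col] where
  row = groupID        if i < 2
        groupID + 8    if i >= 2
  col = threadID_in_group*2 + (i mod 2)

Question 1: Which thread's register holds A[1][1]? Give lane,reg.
r=1⇒gr=1,Rb=0  c=1⇒th=0,odd=1
L=1*4+0=4  i=0*2+1=1

4,1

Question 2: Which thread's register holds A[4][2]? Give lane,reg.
17,0

r:4=>grp=4,rB=0  c:2=>tig=1,lo=0
L=4*4+1=17  i=0*2+0=0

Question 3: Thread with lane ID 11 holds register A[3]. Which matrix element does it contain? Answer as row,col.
10,7

lane 11->11/4=2, 11 mod 4=3
i=3  r:2+8->10  c:2·3+1->7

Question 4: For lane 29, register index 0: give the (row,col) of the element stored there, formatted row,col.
7,2

lane 29: G=7 (29/4), T=1 (29%4)
i=0: r=7+0=7, c=1*2+0=2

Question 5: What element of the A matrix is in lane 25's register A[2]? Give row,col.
L=25⇒gr=25>>2=6, th=25&3=1
[2]⇒row 6+8=14  col 1·2+0=2

14,2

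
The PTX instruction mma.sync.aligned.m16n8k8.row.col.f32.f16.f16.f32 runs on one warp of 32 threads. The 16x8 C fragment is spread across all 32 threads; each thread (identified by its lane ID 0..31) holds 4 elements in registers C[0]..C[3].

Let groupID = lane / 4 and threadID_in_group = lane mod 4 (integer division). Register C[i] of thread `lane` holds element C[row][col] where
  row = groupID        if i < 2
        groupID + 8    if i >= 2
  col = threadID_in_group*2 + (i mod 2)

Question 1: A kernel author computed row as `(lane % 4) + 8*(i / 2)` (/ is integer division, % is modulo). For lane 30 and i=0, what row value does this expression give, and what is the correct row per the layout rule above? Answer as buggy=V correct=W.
buggy=2 correct=7

`(lane % 4) + 8*(i / 2)`[30,0]→2
30: G=7,T=2
[0] (7+0,2*2+0) = (7,4)
row: 2 vs 7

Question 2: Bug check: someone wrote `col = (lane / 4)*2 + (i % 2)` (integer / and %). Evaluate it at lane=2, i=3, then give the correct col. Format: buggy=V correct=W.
buggy=1 correct=5

`(lane / 4)*2 + (i % 2)`[2,3]->1
L=2->gid=2>>2=0, tid=2&3=2
[3]->row 0+8=8  col 2·2+1=5
col: 1 vs 5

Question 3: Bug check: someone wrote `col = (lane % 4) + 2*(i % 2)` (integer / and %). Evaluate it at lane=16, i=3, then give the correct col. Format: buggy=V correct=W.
`(lane % 4) + 2*(i % 2)`[16,3]→2
lane 16: G=4 (16/4), T=0 (16%4)
i=3: r=4+8=12, c=0*2+1=1
col: 2 vs 1

buggy=2 correct=1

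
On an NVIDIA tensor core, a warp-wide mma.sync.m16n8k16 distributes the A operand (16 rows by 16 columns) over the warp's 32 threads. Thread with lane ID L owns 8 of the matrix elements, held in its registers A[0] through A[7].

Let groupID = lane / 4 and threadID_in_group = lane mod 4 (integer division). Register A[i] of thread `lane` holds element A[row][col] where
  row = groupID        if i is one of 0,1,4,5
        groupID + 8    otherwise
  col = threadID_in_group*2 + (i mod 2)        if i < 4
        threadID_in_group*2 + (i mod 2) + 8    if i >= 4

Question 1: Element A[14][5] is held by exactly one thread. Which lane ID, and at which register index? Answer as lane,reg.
r=14⇒gr=6,Rb=1  c=5⇒Cb=0,th=2,odd=1
L=6*4+2=26  i=0*4+1*2+1=3

26,3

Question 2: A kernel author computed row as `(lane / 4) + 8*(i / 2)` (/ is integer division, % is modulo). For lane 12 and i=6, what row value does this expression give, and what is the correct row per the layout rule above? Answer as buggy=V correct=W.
buggy=27 correct=11

`(lane / 4) + 8*(i / 2)`[12,6]=>27
lane 12: grp=3 (12/4), tig=0 (12%4)
i=6: r=3+8=11, c=0*2+0+8=8
row: 27 vs 11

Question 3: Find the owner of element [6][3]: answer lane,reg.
r=6⇒gr=6,Rb=0  c=3⇒Cb=0,th=1,odd=1
L=6*4+1=25  i=0*4+0*2+1=1

25,1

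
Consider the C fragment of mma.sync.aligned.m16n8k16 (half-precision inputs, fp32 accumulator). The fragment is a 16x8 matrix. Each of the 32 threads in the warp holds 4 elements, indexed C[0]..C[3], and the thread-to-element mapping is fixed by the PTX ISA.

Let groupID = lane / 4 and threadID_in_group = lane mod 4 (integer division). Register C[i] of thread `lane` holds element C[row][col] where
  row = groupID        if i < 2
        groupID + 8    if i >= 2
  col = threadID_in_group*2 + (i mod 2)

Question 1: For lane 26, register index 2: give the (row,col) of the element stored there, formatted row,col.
26: grp=6,tig=2
[2] (6+8,2*2+0) = (14,4)

14,4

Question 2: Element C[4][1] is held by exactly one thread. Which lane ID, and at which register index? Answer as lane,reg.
r: 4->gid=4,r8=0  c: 1->tid=0,i&1=1
L=4*4+0=16  i=0*2+1=1

16,1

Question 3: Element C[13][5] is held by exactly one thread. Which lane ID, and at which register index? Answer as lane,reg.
22,3

r=13→G=5,rhi=1  c=5→T=2,p=1
L=5*4+2=22  i=1*2+1=3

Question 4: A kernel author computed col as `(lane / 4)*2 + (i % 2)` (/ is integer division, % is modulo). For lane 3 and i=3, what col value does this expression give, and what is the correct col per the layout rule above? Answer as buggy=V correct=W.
buggy=1 correct=7

`(lane / 4)*2 + (i % 2)`[3,3]->1
lane 3: g=0 (3/4), t=3 (3%4)
i=3: r=0+8=8, c=3*2+1=7
col: 1 vs 7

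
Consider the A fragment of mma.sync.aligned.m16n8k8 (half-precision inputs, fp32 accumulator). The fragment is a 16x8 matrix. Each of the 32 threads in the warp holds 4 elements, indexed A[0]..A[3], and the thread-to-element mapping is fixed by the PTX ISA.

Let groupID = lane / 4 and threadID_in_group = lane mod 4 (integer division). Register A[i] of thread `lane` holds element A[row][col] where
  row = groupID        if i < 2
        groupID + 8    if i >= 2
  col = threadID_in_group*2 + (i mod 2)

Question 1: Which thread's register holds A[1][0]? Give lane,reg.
r=1->g=1,rb=0  c=0->t=0,b0=0
L=1*4+0=4  i=0*2+0=0

4,0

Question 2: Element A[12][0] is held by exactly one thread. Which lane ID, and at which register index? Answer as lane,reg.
r:12=>grp=4,rB=1  c:0=>tig=0,lo=0
L=4*4+0=16  i=1*2+0=2

16,2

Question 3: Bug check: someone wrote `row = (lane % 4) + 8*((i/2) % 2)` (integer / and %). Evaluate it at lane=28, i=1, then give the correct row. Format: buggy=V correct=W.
`(lane % 4) + 8*((i/2) % 2)`[28,1]->0
lane 28->28/4=7, 28 mod 4=0
i=1  r:7+0->7  c:2·0+1->1
row: 0 vs 7

buggy=0 correct=7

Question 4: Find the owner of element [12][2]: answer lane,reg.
17,2

r:12=>grp=4,rB=1  c:2=>tig=1,lo=0
L=4*4+1=17  i=1*2+0=2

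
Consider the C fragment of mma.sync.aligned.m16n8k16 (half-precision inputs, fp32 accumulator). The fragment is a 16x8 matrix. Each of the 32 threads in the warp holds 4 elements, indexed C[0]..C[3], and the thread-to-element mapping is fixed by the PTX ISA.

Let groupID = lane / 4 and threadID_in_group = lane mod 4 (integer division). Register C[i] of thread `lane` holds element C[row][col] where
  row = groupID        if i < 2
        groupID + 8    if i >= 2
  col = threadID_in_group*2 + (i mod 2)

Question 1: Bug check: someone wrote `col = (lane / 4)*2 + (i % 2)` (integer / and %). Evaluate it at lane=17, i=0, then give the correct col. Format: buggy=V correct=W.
`(lane / 4)*2 + (i % 2)`[17,0]→8
lane 17: G=4 (17/4), T=1 (17%4)
i=0: r=4+0=4, c=1*2+0=2
col: 8 vs 2

buggy=8 correct=2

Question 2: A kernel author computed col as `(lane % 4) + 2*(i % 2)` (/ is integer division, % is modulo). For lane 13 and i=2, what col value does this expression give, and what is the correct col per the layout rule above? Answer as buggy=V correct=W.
`(lane % 4) + 2*(i % 2)`[13,2]⇒1
lane 13⇒13/4=3, 13 mod 4=1
i=2  r:3+8⇒11  c:2·1+0⇒2
col: 1 vs 2

buggy=1 correct=2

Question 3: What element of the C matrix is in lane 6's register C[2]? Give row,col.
lane 6: gr=1 (6/4), th=2 (6%4)
i=2: r=1+8=9, c=2*2+0=4

9,4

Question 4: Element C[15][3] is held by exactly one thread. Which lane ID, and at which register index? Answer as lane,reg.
r: 15->gid=7,r8=1  c: 3->tid=1,i&1=1
L=7*4+1=29  i=1*2+1=3

29,3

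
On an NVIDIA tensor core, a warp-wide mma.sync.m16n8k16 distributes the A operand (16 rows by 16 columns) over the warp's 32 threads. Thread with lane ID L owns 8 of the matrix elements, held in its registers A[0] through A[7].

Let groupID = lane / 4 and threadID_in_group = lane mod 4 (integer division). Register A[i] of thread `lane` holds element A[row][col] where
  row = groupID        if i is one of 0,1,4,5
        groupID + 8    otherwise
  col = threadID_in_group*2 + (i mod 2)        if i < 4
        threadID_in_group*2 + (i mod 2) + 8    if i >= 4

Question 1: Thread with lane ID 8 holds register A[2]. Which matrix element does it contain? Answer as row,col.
10,0

8: G=2,T=0
[2] (2+8,0*2+0+0) = (10,0)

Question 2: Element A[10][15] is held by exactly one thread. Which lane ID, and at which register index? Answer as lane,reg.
11,7

r=10⇒gr=2,Rb=1  c=15⇒Cb=1,th=3,odd=1
L=2*4+3=11  i=1*4+1*2+1=7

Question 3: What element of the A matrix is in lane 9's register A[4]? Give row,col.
2,10

9: gid=2,tid=1
[4] (2+0,1*2+0+8) = (2,10)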